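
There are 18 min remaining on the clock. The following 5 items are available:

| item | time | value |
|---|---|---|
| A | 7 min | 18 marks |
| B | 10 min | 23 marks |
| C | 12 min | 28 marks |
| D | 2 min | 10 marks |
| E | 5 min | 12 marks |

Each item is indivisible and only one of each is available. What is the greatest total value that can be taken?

45 marks

Check high-value combinations within 18 min:
- B+D+E: time 10+2+5=17, value 23+10+12=45
- A+B: time 7+10=17, value 18+23=41
- A+D+E: time 7+2+5=14, value 18+10+12=40
- C+E: time 12+5=17, value 28+12=40
Best: 45 marks.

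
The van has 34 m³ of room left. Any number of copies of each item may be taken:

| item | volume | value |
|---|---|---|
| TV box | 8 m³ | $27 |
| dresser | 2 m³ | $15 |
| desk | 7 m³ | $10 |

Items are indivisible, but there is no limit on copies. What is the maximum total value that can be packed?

$255

Best value-per-unit is dresser at 15/2, and filling with it alone uses volume 17×2=34. No mix of the others beats 17×15 = 255.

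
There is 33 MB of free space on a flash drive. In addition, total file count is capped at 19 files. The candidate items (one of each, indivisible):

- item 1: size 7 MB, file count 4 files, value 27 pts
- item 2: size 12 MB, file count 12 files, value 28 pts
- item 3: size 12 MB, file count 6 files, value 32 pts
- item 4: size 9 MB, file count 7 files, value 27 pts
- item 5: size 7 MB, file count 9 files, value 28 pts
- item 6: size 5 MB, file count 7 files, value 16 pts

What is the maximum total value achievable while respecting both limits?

87 pts

Feasible sets respecting both limits:
- item 1+item 3+item 5: size 26, file count 19, value 87
- item 1+item 3+item 4: size 28, file count 17, value 86
- item 1+item 3+item 6: size 24, file count 17, value 75
- item 1+item 4+item 6: size 21, file count 18, value 70
Best: 87 pts.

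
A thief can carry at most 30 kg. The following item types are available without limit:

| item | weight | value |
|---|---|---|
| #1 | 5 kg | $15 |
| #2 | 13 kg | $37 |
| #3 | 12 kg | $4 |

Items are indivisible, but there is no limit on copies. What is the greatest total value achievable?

$90

Best value-per-unit is #1 at 15/5, and filling with it alone uses weight 6×5=30. No mix of the others beats 6×15 = 90.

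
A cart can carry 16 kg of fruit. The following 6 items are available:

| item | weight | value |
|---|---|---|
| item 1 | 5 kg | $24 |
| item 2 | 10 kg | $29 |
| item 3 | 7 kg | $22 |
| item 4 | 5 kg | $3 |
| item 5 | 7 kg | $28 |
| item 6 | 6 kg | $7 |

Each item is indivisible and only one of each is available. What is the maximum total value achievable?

Check high-value combinations within 16 kg:
- item 1+item 2: weight 5+10=15, value 24+29=53
- item 1+item 5: weight 5+7=12, value 24+28=52
- item 3+item 5: weight 7+7=14, value 22+28=50
- item 1+item 3: weight 5+7=12, value 24+22=46
Best: $53.

$53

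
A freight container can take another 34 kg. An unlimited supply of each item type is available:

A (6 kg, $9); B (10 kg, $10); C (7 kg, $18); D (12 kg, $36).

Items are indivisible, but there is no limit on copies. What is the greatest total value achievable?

Best value-per-unit is D at 36/12; filling with it alone gives 2×36 = 72.
Optimal mix: 3×C + 1×D → weight 33, value 90.

$90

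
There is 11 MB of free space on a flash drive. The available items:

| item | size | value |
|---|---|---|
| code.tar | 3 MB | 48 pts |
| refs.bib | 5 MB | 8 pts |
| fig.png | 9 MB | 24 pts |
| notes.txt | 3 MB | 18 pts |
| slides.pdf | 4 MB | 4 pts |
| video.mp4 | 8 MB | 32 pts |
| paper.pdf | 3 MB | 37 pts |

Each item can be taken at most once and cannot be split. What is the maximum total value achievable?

Check high-value combinations within 11 MB:
- code.tar+notes.txt+paper.pdf: size 3+3+3=9, value 48+18+37=103
- code.tar+refs.bib+paper.pdf: size 3+5+3=11, value 48+8+37=93
- code.tar+slides.pdf+paper.pdf: size 3+4+3=10, value 48+4+37=89
- code.tar+paper.pdf: size 3+3=6, value 48+37=85
Best: 103 pts.

103 pts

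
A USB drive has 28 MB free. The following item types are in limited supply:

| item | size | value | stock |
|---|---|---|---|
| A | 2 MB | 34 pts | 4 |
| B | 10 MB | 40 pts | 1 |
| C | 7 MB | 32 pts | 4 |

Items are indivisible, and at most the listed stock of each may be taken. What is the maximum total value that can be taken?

208 pts

Best selections within size 28 and stock limits:
- 4×A + 1×B + 1×C: size 25, value 208
- 4×A + 2×C: size 22, value 200
- 3×A + 3×C: size 27, value 198
- 4×A + 1×B: size 18, value 176
Best: 208 pts.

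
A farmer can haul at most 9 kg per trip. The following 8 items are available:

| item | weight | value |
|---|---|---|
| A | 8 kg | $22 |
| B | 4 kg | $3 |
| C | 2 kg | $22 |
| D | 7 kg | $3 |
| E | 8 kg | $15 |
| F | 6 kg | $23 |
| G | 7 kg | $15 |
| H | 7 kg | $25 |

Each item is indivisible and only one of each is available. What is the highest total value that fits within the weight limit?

$47

Check high-value combinations within 9 kg:
- C+H: weight 2+7=9, value 22+25=47
- C+F: weight 2+6=8, value 22+23=45
- C+G: weight 2+7=9, value 22+15=37
Best: $47.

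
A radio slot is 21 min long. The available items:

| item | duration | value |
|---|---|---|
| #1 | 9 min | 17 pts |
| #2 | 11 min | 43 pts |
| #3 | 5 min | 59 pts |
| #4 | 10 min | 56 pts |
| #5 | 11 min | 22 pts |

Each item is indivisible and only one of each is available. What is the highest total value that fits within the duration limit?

Check high-value combinations within 21 min:
- #3+#4: duration 5+10=15, value 59+56=115
- #2+#3: duration 11+5=16, value 43+59=102
- #2+#4: duration 11+10=21, value 43+56=99
- #3+#5: duration 5+11=16, value 59+22=81
- #4+#5: duration 10+11=21, value 56+22=78
Best: 115 pts.

115 pts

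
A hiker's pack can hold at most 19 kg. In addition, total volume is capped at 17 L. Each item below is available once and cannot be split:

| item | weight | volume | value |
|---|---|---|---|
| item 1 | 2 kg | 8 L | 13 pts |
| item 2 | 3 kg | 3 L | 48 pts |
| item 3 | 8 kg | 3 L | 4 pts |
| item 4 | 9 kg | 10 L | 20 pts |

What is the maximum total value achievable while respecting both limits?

Feasible sets respecting both limits:
- item 2+item 4: weight 12, volume 13, value 68
- item 1+item 2+item 3: weight 13, volume 14, value 65
- item 1+item 2: weight 5, volume 11, value 61
Best: 68 pts.

68 pts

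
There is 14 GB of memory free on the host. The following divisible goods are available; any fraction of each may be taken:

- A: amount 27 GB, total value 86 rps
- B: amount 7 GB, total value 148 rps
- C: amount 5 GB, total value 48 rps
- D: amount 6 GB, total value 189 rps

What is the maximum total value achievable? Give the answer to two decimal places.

Take in order of value per unit:
- D (189/6 per unit): all 6 → value 189, running total 189.00
- B (148/7 per unit): all 7 → value 148, running total 337.00
- C (48/5 per unit): 1 of 5 → value 1×48/5 = 9.6000, running total 346.60
Total 346.60.

346.60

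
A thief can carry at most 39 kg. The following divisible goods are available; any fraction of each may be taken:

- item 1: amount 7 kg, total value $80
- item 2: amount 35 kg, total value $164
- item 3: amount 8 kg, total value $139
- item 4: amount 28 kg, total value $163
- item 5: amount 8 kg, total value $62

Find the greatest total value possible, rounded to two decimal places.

374.14

Take in order of value per unit:
- item 3 (139/8 per unit): all 8 → value 139, running total 139.00
- item 1 (80/7 per unit): all 7 → value 80, running total 219.00
- item 5 (62/8 per unit): all 8 → value 62, running total 281.00
- item 4 (163/28 per unit): 16 of 28 → value 16×163/28 = 93.1429, running total 374.14
Total 374.14.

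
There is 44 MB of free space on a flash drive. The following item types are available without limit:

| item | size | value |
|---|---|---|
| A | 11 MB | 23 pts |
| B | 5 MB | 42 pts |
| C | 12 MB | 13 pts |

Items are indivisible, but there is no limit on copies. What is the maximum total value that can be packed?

336 pts

Best value-per-unit is B at 42/5, and filling with it alone uses size 8×5=40. No mix of the others beats 8×42 = 336.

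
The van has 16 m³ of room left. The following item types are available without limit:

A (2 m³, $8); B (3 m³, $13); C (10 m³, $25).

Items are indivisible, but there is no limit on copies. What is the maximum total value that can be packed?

Best value-per-unit is B at 13/3; filling with it alone gives 5×13 = 65.
Optimal mix: 2×A + 4×B → volume 16, value 68.

$68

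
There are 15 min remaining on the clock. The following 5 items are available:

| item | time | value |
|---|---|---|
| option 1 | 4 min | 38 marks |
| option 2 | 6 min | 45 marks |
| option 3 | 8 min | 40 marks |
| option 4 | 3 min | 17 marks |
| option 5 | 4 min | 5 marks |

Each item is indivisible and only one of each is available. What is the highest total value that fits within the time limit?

Check high-value combinations within 15 min:
- option 1+option 2+option 4: time 4+6+3=13, value 38+45+17=100
- option 1+option 3+option 4: time 4+8+3=15, value 38+40+17=95
- option 1+option 2+option 5: time 4+6+4=14, value 38+45+5=88
- option 2+option 3: time 6+8=14, value 45+40=85
Best: 100 marks.

100 marks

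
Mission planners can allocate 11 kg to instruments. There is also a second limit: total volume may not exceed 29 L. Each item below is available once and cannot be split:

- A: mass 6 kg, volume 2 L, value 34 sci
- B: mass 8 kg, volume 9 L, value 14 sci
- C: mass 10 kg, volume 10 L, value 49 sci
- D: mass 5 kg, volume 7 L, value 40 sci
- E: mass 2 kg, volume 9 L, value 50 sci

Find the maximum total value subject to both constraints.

Feasible sets respecting both limits:
- D+E: mass 7, volume 16, value 90
- A+E: mass 8, volume 11, value 84
- A+D: mass 11, volume 9, value 74
Best: 90 sci.

90 sci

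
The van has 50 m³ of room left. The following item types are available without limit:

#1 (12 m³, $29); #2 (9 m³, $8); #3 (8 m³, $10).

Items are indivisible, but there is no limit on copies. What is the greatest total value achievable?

Best value-per-unit is #1 at 29/12, and filling with it alone uses volume 4×12=48. No mix of the others beats 4×29 = 116.

$116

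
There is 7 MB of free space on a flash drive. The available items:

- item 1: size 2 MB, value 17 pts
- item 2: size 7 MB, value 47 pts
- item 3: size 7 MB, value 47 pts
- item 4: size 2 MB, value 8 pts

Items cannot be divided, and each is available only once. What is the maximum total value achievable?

Check high-value combinations within 7 MB:
- item 2: size 7, value 47
- item 3: size 7, value 47
- item 1+item 4: size 2+2=4, value 17+8=25
Best: 47 pts.

47 pts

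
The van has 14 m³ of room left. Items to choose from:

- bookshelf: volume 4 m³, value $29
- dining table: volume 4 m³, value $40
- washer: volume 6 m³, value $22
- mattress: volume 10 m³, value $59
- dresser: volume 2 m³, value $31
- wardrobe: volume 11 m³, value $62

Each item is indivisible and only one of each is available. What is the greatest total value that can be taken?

$100

Check high-value combinations within 14 m³:
- bookshelf+dining table+dresser: volume 4+4+2=10, value 29+40+31=100
- dining table+mattress: volume 4+10=14, value 40+59=99
- dining table+washer+dresser: volume 4+6+2=12, value 40+22+31=93
- dresser+wardrobe: volume 2+11=13, value 31+62=93
Best: $100.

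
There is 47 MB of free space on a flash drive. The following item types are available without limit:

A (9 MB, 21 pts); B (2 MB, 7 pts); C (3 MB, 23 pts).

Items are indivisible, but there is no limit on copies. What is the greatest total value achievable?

Best value-per-unit is C at 23/3; filling with it alone gives 15×23 = 345.
Optimal mix: 1×B + 15×C → size 47, value 352.

352 pts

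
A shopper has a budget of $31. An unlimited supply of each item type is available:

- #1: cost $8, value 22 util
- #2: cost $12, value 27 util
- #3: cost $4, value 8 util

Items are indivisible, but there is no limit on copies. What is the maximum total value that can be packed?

Best value-per-unit is #1 at 22/8; filling with it alone gives 3×22 = 66.
Optimal mix: 3×#1 + 1×#3 → cost 28, value 74.

74 util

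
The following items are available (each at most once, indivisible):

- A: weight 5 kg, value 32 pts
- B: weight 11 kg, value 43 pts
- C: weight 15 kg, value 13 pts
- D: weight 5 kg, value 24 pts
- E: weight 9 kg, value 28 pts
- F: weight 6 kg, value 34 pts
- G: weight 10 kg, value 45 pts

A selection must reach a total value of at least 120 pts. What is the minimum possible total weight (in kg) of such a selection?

Subsets with value ≥ 120, sorted by total weight:
- A+D+F+G: weight 26, value 135
- A+B+G: weight 26, value 120
- A+B+D+F: weight 27, value 133
Minimum weight: 26 kg.

26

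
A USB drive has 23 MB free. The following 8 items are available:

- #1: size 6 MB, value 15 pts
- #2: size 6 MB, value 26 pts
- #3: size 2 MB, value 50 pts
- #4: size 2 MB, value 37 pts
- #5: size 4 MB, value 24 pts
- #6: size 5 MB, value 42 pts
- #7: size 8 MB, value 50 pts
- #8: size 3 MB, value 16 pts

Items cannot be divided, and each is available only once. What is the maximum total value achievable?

Check high-value combinations within 23 MB:
- #2+#3+#4+#6+#7: size 6+2+2+5+8=23, value 26+50+37+42+50=205
- #3+#4+#5+#6+#7: size 2+2+4+5+8=21, value 50+37+24+42+50=203
- #3+#4+#6+#7+#8: size 2+2+5+8+3=20, value 50+37+42+50+16=195
- #2+#3+#4+#5+#6+#8: size 6+2+2+4+5+3=22, value 26+50+37+24+42+16=195
- #1+#3+#4+#6+#7: size 6+2+2+5+8=23, value 15+50+37+42+50=194
Best: 205 pts.

205 pts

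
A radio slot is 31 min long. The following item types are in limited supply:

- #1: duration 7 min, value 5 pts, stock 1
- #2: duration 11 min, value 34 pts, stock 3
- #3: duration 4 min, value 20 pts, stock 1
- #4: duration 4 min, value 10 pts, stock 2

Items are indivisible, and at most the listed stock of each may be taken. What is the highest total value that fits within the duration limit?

98 pts

Top feasible selections:
- 2×#2 + 1×#3 + 1×#4: duration 30, value 98
- 2×#2 + 1×#3: duration 26, value 88
- 2×#2 + 2×#4: duration 30, value 88
- 1×#1 + 1×#2 + 1×#3 + 2×#4: duration 30, value 79
Best: 98 pts.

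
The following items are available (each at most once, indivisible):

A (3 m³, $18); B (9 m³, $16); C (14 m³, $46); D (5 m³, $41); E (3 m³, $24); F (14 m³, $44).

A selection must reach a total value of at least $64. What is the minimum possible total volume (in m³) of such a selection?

8

Subsets with value ≥ 64, sorted by total volume:
- D+E: volume 8, value 65
- A+D+E: volume 11, value 83
- B+D+E: volume 17, value 81
Minimum volume: 8 m³.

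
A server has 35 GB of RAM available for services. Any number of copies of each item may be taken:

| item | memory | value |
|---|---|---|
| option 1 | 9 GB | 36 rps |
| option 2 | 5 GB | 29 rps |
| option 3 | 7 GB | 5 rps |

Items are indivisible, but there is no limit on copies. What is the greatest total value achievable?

Best value-per-unit is option 2 at 29/5, and filling with it alone uses memory 7×5=35. No mix of the others beats 7×29 = 203.

203 rps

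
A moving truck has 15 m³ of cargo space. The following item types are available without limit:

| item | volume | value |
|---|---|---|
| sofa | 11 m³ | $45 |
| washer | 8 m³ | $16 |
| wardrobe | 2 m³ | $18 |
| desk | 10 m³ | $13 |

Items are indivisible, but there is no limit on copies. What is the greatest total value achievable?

$126

Best value-per-unit is wardrobe at 18/2, and filling with it alone uses volume 7×2=14. No mix of the others beats 7×18 = 126.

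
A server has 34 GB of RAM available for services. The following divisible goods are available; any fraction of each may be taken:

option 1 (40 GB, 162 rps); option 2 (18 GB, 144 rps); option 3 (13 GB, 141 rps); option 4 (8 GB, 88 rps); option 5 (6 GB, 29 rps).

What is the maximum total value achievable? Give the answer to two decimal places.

333.00

Take in order of value per unit:
- option 4 (88/8 per unit): all 8 → value 88, running total 88.00
- option 3 (141/13 per unit): all 13 → value 141, running total 229.00
- option 2 (144/18 per unit): 13 of 18 → value 13×144/18 = 104.0000, running total 333.00
Total 333.00.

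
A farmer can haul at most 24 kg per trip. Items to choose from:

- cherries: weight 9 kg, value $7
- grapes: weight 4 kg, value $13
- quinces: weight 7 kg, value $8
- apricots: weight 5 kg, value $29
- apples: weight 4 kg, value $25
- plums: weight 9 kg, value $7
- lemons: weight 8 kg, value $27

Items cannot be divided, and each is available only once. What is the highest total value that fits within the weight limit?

Check high-value combinations within 24 kg:
- grapes+apricots+apples+lemons: weight 4+5+4+8=21, value 13+29+25+27=94
- quinces+apricots+apples+lemons: weight 7+5+4+8=24, value 8+29+25+27=89
- apricots+apples+lemons: weight 5+4+8=17, value 29+25+27=81
- grapes+quinces+apricots+lemons: weight 4+7+5+8=24, value 13+8+29+27=77
- grapes+quinces+apricots+apples: weight 4+7+5+4=20, value 13+8+29+25=75
Best: $94.

$94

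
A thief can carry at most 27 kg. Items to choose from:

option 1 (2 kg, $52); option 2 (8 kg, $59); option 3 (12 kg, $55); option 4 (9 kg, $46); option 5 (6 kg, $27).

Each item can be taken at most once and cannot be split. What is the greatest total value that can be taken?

Check high-value combinations within 27 kg:
- option 1+option 2+option 4+option 5: weight 2+8+9+6=25, value 52+59+46+27=184
- option 1+option 2+option 3: weight 2+8+12=22, value 52+59+55=166
- option 1+option 2+option 4: weight 2+8+9=19, value 52+59+46=157
Best: $184.

$184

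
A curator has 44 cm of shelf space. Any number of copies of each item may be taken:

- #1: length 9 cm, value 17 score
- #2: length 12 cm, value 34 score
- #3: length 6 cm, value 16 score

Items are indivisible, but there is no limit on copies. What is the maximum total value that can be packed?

118 score

Best value-per-unit is #2 at 34/12; filling with it alone gives 3×34 = 102.
Optimal mix: 3×#2 + 1×#3 → length 42, value 118.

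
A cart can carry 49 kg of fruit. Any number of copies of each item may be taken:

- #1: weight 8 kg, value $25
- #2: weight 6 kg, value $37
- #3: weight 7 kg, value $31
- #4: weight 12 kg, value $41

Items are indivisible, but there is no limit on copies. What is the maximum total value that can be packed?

Best value-per-unit is #2 at 37/6, and filling with it alone uses weight 8×6=48. No mix of the others beats 8×37 = 296.

$296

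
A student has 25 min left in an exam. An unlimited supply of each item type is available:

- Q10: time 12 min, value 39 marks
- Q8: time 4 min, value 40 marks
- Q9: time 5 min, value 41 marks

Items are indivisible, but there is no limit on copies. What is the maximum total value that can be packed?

241 marks

Best value-per-unit is Q8 at 40/4; filling with it alone gives 6×40 = 240.
Optimal mix: 5×Q8 + 1×Q9 → time 25, value 241.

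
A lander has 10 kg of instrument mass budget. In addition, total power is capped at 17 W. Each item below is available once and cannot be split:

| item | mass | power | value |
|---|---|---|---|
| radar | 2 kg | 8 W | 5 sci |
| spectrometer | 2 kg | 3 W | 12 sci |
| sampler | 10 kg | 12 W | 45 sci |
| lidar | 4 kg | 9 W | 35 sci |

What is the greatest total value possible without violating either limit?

47 sci

Feasible sets respecting both limits:
- spectrometer+lidar: mass 6, power 12, value 47
- sampler: mass 10, power 12, value 45
- radar+lidar: mass 6, power 17, value 40
Best: 47 sci.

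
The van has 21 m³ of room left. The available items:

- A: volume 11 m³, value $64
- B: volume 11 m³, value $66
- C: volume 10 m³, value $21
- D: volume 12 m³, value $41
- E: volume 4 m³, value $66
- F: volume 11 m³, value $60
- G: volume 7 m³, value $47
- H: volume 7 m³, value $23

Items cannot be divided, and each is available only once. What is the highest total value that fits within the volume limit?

Check high-value combinations within 21 m³:
- E+G+H: volume 4+7+7=18, value 66+47+23=136
- C+E+G: volume 10+4+7=21, value 21+66+47=134
- B+E: volume 11+4=15, value 66+66=132
Best: $136.

$136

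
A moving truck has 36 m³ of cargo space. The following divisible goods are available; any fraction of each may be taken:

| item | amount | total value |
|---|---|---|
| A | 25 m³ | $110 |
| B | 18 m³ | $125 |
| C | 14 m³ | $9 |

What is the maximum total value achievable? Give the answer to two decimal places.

204.20

Take in order of value per unit:
- B (125/18 per unit): all 18 → value 125, running total 125.00
- A (110/25 per unit): 18 of 25 → value 18×110/25 = 79.2000, running total 204.20
Total 204.20.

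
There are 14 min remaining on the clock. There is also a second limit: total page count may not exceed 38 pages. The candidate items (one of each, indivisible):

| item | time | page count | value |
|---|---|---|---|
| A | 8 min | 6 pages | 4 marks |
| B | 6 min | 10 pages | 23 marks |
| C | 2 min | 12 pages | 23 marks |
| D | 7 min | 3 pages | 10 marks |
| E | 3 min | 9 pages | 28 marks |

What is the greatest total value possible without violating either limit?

74 marks

Feasible sets respecting both limits:
- B+C+E: time 11, page count 31, value 74
- C+D+E: time 12, page count 24, value 61
- A+C+E: time 13, page count 27, value 55
Best: 74 marks.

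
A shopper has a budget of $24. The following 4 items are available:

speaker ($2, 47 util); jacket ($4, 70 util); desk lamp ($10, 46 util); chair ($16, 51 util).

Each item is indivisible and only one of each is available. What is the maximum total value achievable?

Check high-value combinations within $24:
- speaker+jacket+chair: cost 2+4+16=22, value 47+70+51=168
- speaker+jacket+desk lamp: cost 2+4+10=16, value 47+70+46=163
- jacket+chair: cost 4+16=20, value 70+51=121
- speaker+jacket: cost 2+4=6, value 47+70=117
- jacket+desk lamp: cost 4+10=14, value 70+46=116
Best: 168 util.

168 util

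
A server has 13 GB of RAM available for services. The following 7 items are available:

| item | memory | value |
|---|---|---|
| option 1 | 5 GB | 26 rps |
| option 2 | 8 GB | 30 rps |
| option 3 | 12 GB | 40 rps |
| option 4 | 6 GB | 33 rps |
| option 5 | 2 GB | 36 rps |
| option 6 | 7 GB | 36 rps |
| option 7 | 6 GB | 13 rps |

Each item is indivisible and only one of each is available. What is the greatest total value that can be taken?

95 rps

Check high-value combinations within 13 GB:
- option 1+option 4+option 5: memory 5+6+2=13, value 26+33+36=95
- option 1+option 5+option 7: memory 5+2+6=13, value 26+36+13=75
- option 5+option 6: memory 2+7=9, value 36+36=72
- option 4+option 5: memory 6+2=8, value 33+36=69
Best: 95 rps.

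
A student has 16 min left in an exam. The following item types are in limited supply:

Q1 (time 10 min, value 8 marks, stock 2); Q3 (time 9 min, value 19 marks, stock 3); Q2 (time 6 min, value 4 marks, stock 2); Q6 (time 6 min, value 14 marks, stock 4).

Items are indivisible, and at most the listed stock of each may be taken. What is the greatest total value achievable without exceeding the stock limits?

33 marks

Best selections within time 16 and stock limits:
- 1×Q3 + 1×Q6: time 15, value 33
- 2×Q6: time 12, value 28
Best: 33 marks.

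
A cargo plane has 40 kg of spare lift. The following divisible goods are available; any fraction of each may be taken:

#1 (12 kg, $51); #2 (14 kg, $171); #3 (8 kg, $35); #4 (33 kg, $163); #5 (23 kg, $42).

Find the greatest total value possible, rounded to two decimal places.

Take in order of value per unit:
- #2 (171/14 per unit): all 14 → value 171, running total 171.00
- #4 (163/33 per unit): 26 of 33 → value 26×163/33 = 128.4242, running total 299.42
Total 299.42.

299.42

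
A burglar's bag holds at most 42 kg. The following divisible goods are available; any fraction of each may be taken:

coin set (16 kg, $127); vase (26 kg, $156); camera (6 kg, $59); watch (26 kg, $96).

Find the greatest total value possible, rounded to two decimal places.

306.00

Take in order of value per unit:
- camera (59/6 per unit): all 6 → value 59, running total 59.00
- coin set (127/16 per unit): all 16 → value 127, running total 186.00
- vase (156/26 per unit): 20 of 26 → value 20×156/26 = 120.0000, running total 306.00
Total 306.00.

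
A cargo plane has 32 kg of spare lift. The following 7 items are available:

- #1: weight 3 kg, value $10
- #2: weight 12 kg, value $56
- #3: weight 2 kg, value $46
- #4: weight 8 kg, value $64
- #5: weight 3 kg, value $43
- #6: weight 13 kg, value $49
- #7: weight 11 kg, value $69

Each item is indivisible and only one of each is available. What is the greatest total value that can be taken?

Check high-value combinations within 32 kg:
- #1+#3+#4+#5+#7: weight 3+2+8+3+11=27, value 10+46+64+43+69=232
- #1+#2+#3+#5+#7: weight 3+12+2+3+11=31, value 10+56+46+43+69=224
- #3+#4+#5+#7: weight 2+8+3+11=24, value 46+64+43+69=222
Best: $232.

$232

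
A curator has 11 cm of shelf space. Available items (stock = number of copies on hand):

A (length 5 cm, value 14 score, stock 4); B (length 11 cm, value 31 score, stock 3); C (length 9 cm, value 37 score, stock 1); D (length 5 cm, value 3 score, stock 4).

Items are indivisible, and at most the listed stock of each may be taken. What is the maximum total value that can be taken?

Best selections within length 11 and stock limits:
- 1×C: length 9, value 37
- 1×B: length 11, value 31
- 2×A: length 10, value 28
Best: 37 score.

37 score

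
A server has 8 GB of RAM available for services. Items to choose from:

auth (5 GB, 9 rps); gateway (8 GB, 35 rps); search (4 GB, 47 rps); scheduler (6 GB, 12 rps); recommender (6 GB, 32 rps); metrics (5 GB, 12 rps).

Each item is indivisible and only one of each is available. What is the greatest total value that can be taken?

47 rps

Check high-value combinations within 8 GB:
- search: memory 4, value 47
- gateway: memory 8, value 35
- recommender: memory 6, value 32
- metrics: memory 5, value 12
- scheduler: memory 6, value 12
Best: 47 rps.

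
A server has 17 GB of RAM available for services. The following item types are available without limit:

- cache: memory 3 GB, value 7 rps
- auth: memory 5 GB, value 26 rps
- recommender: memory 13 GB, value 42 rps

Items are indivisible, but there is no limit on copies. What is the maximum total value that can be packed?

Best value-per-unit is auth at 26/5, and filling with it alone uses memory 3×5=15. No mix of the others beats 3×26 = 78.

78 rps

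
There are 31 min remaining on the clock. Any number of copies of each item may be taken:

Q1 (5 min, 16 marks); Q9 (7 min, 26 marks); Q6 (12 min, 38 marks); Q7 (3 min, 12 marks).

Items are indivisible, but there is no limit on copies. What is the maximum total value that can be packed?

122 marks

Best value-per-unit is Q7 at 12/3; filling with it alone gives 10×12 = 120.
Optimal mix: 1×Q9 + 8×Q7 → time 31, value 122.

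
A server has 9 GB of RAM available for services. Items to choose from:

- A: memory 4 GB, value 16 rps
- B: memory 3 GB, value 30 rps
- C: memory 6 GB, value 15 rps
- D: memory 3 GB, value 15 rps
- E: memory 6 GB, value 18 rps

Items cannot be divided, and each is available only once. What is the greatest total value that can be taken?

48 rps

This is a 0/1 knapsack; check combinations near the capacity.
- B+E: memory 3+6=9, value 30+18=48
- A+B: memory 4+3=7, value 16+30=46
- B+D: memory 3+3=6, value 30+15=45
Best: 48 rps.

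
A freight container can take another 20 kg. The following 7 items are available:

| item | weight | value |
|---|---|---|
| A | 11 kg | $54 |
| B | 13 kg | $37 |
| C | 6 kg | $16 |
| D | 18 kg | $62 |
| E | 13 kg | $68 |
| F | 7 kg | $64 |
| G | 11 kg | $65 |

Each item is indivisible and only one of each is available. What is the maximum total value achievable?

Check high-value combinations within 20 kg:
- E+F: weight 13+7=20, value 68+64=132
- F+G: weight 7+11=18, value 64+65=129
- A+F: weight 11+7=18, value 54+64=118
- B+F: weight 13+7=20, value 37+64=101
Best: $132.

$132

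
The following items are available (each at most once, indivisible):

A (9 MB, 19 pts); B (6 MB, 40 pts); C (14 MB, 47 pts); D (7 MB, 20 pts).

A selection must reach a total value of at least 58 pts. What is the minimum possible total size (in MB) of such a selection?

13

Subsets with value ≥ 58, sorted by total size:
- B+D: size 13, value 60
- A+B: size 15, value 59
Minimum size: 13 MB.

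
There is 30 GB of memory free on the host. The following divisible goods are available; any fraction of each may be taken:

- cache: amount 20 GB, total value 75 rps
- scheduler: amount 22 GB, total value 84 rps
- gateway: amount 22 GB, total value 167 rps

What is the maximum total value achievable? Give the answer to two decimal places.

197.55

Take in order of value per unit:
- gateway (167/22 per unit): all 22 → value 167, running total 167.00
- scheduler (84/22 per unit): 8 of 22 → value 8×84/22 = 30.5455, running total 197.55
Total 197.55.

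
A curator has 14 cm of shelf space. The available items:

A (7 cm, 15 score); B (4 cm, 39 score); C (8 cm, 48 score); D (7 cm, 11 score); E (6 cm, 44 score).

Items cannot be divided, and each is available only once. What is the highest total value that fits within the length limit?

92 score

Check high-value combinations within 14 cm:
- C+E: length 8+6=14, value 48+44=92
- B+C: length 4+8=12, value 39+48=87
- B+E: length 4+6=10, value 39+44=83
Best: 92 score.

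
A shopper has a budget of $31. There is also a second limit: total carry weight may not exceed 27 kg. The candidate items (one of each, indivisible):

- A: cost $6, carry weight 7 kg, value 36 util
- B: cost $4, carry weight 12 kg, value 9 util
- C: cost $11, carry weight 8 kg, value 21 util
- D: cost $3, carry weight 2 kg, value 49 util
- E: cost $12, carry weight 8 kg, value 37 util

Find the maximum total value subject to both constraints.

Feasible sets respecting both limits:
- A+D+E: cost 21, carry weight 17, value 122
- C+D+E: cost 26, carry weight 18, value 107
- A+C+D: cost 20, carry weight 17, value 106
- B+D+E: cost 19, carry weight 22, value 95
Best: 122 util.

122 util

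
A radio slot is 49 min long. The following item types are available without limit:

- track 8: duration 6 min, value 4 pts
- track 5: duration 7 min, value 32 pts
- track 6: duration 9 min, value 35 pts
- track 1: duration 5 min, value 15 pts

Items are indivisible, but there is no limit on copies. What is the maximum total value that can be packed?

Best value-per-unit is track 5 at 32/7, and filling with it alone uses duration 7×7=49. No mix of the others beats 7×32 = 224.

224 pts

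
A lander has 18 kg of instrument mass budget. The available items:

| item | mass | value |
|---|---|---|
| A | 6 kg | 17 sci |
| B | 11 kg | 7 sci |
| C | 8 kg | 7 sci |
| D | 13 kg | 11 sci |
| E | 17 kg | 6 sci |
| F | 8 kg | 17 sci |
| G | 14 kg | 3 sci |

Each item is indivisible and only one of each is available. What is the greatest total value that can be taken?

34 sci

Check high-value combinations within 18 kg:
- A+F: mass 6+8=14, value 17+17=34
- A+C: mass 6+8=14, value 17+7=24
- C+F: mass 8+8=16, value 7+17=24
Best: 34 sci.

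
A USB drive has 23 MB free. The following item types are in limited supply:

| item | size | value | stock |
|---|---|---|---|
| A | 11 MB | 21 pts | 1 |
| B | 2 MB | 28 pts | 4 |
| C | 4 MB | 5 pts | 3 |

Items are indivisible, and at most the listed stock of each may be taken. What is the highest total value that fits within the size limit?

138 pts

Top feasible selections:
- 1×A + 4×B + 1×C: size 23, value 138
- 1×A + 4×B: size 19, value 133
- 4×B + 3×C: size 20, value 127
Best: 138 pts.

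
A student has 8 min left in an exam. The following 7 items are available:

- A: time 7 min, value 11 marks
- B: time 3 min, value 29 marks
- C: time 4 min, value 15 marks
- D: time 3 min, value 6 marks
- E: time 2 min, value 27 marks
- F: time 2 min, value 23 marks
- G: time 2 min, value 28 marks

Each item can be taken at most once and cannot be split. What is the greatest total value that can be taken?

84 marks

Check high-value combinations within 8 min:
- B+E+G: time 3+2+2=7, value 29+27+28=84
- B+F+G: time 3+2+2=7, value 29+23+28=80
- B+E+F: time 3+2+2=7, value 29+27+23=79
Best: 84 marks.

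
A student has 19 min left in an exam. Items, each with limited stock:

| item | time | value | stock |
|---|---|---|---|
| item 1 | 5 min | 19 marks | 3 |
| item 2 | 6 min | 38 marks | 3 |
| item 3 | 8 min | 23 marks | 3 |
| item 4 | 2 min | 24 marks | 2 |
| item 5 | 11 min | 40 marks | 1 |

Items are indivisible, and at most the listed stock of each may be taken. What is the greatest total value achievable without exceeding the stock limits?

124 marks

Best selections within time 19 and stock limits:
- 2×item 2 + 2×item 4: time 16, value 124
- 1×item 1 + 2×item 2 + 1×item 4: time 19, value 119
Best: 124 marks.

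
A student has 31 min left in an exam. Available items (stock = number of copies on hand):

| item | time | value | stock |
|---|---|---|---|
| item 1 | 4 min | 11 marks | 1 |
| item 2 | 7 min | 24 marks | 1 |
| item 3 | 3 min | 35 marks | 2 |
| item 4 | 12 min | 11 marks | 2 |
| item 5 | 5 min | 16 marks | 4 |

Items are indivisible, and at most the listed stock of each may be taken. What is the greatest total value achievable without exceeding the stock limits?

Best selections within time 31 and stock limits:
- 1×item 1 + 2×item 3 + 4×item 5: time 30, value 145
- 1×item 2 + 2×item 3 + 3×item 5: time 28, value 142
Best: 145 marks.

145 marks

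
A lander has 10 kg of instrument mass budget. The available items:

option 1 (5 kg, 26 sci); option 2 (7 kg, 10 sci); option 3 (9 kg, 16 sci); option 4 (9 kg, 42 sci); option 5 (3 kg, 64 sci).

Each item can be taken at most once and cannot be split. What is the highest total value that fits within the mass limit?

Check high-value combinations within 10 kg:
- option 1+option 5: mass 5+3=8, value 26+64=90
- option 2+option 5: mass 7+3=10, value 10+64=74
- option 5: mass 3, value 64
Best: 90 sci.

90 sci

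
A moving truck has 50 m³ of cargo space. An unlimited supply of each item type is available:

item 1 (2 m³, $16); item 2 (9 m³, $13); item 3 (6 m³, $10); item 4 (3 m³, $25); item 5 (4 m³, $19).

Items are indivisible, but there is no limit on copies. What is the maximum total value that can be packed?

$416

Best value-per-unit is item 4 at 25/3; filling with it alone gives 16×25 = 400.
Optimal mix: 1×item 1 + 16×item 4 → volume 50, value 416.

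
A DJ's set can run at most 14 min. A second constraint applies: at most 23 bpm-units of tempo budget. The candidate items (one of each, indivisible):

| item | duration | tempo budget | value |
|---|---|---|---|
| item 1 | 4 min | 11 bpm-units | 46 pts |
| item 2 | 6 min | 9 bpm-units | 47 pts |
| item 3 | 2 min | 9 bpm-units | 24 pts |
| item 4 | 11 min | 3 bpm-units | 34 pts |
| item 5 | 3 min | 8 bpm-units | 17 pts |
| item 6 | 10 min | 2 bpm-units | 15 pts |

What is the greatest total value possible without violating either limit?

Feasible sets respecting both limits:
- item 1+item 2: duration 10, tempo budget 20, value 93
- item 2+item 3: duration 8, tempo budget 18, value 71
- item 1+item 3: duration 6, tempo budget 20, value 70
- item 2+item 5: duration 9, tempo budget 17, value 64
Best: 93 pts.

93 pts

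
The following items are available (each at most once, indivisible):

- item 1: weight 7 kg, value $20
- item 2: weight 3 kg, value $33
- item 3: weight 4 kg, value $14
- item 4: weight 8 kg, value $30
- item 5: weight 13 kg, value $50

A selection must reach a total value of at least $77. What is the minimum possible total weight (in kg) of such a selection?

15

Subsets with value ≥ 77, sorted by total weight:
- item 2+item 3+item 4: weight 15, value 77
- item 2+item 5: weight 16, value 83
Minimum weight: 15 kg.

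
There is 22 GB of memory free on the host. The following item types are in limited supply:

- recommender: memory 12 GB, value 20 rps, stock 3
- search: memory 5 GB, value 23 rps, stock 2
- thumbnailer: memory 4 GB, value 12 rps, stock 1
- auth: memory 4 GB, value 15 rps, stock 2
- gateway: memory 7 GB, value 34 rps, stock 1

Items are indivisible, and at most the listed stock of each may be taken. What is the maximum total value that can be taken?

95 rps

Best selections within memory 22 and stock limits:
- 2×search + 1×auth + 1×gateway: memory 21, value 95
- 2×search + 1×thumbnailer + 1×gateway: memory 21, value 92
Best: 95 rps.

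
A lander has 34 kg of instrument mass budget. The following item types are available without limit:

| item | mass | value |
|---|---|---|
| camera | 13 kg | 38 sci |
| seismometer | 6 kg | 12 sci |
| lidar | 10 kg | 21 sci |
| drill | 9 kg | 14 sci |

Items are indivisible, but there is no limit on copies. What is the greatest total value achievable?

88 sci

Best value-per-unit is camera at 38/13; filling with it alone gives 2×38 = 76.
Optimal mix: 2×camera + 1×seismometer → mass 32, value 88.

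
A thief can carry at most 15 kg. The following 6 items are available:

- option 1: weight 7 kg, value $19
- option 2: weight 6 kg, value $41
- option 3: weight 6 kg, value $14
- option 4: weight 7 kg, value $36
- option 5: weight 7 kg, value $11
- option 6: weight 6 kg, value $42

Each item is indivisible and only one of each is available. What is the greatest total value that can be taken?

This is a 0/1 knapsack; check combinations near the capacity.
- option 2+option 6: weight 6+6=12, value 41+42=83
- option 4+option 6: weight 7+6=13, value 36+42=78
- option 2+option 4: weight 6+7=13, value 41+36=77
Best: $83.

$83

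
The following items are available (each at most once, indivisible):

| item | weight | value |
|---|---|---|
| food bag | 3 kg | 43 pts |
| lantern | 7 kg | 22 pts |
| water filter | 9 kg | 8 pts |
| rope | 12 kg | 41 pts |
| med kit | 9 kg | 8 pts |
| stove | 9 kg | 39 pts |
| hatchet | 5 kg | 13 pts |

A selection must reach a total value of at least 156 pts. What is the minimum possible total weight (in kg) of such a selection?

36

Subsets with value ≥ 156, sorted by total weight:
- food bag+lantern+rope+stove+hatchet: weight 36, value 158
- food bag+lantern+water filter+rope+stove+hatchet: weight 45, value 166
Minimum weight: 36 kg.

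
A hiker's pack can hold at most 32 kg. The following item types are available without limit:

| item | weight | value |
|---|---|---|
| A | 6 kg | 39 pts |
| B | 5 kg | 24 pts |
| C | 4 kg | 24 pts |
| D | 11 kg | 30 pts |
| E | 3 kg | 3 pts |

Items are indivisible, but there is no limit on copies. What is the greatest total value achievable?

204 pts

Best value-per-unit is A at 39/6; filling with it alone gives 5×39 = 195.
Optimal mix: 4×A + 2×C → weight 32, value 204.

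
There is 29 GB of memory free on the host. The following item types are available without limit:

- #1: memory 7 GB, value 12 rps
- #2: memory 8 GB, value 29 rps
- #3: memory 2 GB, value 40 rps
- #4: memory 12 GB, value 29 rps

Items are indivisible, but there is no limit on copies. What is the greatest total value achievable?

Best value-per-unit is #3 at 40/2, and filling with it alone uses memory 14×2=28. No mix of the others beats 14×40 = 560.

560 rps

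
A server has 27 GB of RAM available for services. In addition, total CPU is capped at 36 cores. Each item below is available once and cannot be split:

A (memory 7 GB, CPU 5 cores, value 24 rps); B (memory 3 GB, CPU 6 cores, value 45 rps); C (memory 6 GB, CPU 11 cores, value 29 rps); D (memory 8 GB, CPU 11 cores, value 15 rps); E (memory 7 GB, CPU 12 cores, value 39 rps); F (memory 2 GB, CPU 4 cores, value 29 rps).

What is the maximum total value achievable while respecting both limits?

142 rps

Feasible sets respecting both limits:
- B+C+E+F: memory 18, CPU 33, value 142
- A+B+C+E: memory 23, CPU 34, value 137
- A+B+E+F: memory 19, CPU 27, value 137
- B+D+E+F: memory 20, CPU 33, value 128
Best: 142 rps.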